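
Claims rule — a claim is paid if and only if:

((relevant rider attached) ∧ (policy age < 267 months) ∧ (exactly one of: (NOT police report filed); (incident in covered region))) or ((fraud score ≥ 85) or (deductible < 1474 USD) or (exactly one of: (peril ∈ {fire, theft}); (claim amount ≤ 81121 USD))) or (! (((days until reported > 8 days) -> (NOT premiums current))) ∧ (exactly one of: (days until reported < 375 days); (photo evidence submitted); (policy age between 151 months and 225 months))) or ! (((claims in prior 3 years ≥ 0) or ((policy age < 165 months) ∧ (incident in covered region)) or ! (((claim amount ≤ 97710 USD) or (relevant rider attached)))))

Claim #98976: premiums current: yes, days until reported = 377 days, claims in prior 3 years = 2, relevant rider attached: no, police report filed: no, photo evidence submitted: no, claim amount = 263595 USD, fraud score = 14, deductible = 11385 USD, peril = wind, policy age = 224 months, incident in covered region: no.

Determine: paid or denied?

Paid

Atomic conditions:
  relevant rider attached: no → false
  policy age < 267 months: 224 < 267 is true
  NOT police report filed: no → true
  incident in covered region: no → false
  fraud score ≥ 85: 14 ≥ 85 is false
  deductible < 1474 USD: 11385 < 1474 is false
  peril ∈ {fire, theft}: wind is not in the set → false
  claim amount ≤ 81121 USD: 263595 ≤ 81121 is false
  days until reported > 8 days: 377 > 8 is true
  NOT premiums current: yes → false
  days until reported < 375 days: 377 < 375 is false
  photo evidence submitted: no → false
  policy age between 151 months and 225 months: 224 in [151, 225] is true
  claims in prior 3 years ≥ 0: 2 ≥ 0 is true
  policy age < 165 months: 224 < 165 is false
  claim amount ≤ 97710 USD: 263595 ≤ 97710 is false
Combine:
[1.3] exactly-one(true, false) = true
[1] false AND true AND true = false
[2.3] exactly-one(false, false) = false
[2] false OR false OR false = false
[3.1.1] true → false = false
[3.1] NOT false = true
[3.2] exactly-one(false, false, true) = true
[3] true AND true = true
[4.1.2] false AND false = false
[4.1.3.1] false OR false = false
[4.1.3] NOT false = true
[4.1] true OR false OR true = true
[4] NOT true = false
[root] false OR false OR true OR false = true
Overall: true → paid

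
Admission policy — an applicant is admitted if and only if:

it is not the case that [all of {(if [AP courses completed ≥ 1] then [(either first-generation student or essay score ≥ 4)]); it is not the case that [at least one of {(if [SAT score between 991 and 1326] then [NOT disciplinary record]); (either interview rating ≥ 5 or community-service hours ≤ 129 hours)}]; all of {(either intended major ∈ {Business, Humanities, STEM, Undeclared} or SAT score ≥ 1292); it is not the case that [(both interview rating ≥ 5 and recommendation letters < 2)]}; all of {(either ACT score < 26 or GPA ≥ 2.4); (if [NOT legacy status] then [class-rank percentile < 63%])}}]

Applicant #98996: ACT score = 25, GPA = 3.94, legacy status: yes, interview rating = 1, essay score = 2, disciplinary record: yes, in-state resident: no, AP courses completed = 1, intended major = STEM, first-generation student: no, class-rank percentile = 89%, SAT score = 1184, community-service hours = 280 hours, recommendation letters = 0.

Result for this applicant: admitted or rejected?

Atomic conditions:
  AP courses completed ≥ 1: 1 ≥ 1 is true
  first-generation student: no → false
  essay score ≥ 4: 2 ≥ 4 is false
  SAT score between 991 and 1326: 1184 in [991, 1326] is true
  NOT disciplinary record: yes → false
  interview rating ≥ 5: 1 ≥ 5 is false
  community-service hours ≤ 129 hours: 280 ≤ 129 is false
  intended major ∈ {Business, Humanities, STEM, Undeclared}: STEM is in the set → true
  SAT score ≥ 1292: 1184 ≥ 1292 is false
  recommendation letters < 2: 0 < 2 is true
  ACT score < 26: 25 < 26 is true
  GPA ≥ 2.4: 3.94 ≥ 2.4 is true
  NOT legacy status: yes → false
  class-rank percentile < 63%: 89 < 63 is false
Combine:
[1.1.2] false OR false = false
[1.1] true → false = false
[1.2.1.1] true → false = false
[1.2.1.2] false OR false = false
[1.2.1] false OR false = false
[1.2] NOT false = true
[1.3.1] true OR false = true
[1.3.2.1] false AND true = false
[1.3.2] NOT false = true
[1.3] true AND true = true
[1.4.1] true OR true = true
[1.4.2] false → false (antecedent false ⇒ implication holds) = true
[1.4] true AND true = true
[1] false AND true AND true AND true = false
[root] NOT false = true
Overall: true → admitted

Admitted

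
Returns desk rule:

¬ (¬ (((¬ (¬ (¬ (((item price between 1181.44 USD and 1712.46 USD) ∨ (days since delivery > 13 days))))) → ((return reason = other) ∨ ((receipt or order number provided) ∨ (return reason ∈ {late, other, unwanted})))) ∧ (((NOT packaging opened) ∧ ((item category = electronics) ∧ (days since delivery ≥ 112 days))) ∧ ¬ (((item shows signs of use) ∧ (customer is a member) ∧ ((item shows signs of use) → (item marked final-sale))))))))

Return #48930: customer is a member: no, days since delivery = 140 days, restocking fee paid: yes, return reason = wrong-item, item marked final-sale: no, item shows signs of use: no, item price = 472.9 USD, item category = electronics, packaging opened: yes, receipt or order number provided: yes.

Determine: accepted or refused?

Atomic conditions:
  item price between 1181.44 USD and 1712.46 USD: 472.9 in [1181.44, 1712.46] is false
  days since delivery > 13 days: 140 > 13 is true
  return reason = other: wrong-item == other is false
  receipt or order number provided: yes → true
  return reason ∈ {late, other, unwanted}: wrong-item is not in the set → false
  NOT packaging opened: yes → false
  item category = electronics: electronics == electronics is true
  days since delivery ≥ 112 days: 140 ≥ 112 is true
  item shows signs of use: no → false
  customer is a member: no → false
  item marked final-sale: no → false
Combine:
[1.1.1.1.1.1.1] false OR true = true
[1.1.1.1.1.1] NOT true = false
[1.1.1.1.1] NOT false = true
[1.1.1.1] NOT true = false
[1.1.1.2.2] true OR false = true
[1.1.1.2] false OR true = true
[1.1.1] false → true (antecedent false ⇒ implication holds) = true
[1.1.2.1.2] true AND true = true
[1.1.2.1] false AND true = false
[1.1.2.2.1.3] false → false (antecedent false ⇒ implication holds) = true
[1.1.2.2.1] false AND false AND true = false
[1.1.2.2] NOT false = true
[1.1.2] false AND true = false
[1.1] true AND false = false
[1] NOT false = true
[root] NOT true = false
Overall: false → refused

Refused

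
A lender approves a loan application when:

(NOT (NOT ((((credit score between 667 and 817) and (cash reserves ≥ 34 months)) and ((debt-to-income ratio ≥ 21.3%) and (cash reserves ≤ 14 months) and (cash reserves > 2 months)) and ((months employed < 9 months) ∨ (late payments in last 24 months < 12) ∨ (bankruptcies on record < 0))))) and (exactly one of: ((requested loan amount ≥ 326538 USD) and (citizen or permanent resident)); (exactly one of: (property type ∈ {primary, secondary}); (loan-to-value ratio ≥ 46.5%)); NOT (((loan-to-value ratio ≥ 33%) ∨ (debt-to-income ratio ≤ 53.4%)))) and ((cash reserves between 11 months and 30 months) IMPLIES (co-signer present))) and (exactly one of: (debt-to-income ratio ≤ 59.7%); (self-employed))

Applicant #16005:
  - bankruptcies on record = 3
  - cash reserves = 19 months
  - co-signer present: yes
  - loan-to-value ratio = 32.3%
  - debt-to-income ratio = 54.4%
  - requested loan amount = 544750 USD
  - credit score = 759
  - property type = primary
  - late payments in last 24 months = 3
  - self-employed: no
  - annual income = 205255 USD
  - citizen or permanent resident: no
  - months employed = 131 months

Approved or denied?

Atomic conditions:
  credit score between 667 and 817: 759 in [667, 817] is true
  cash reserves ≥ 34 months: 19 ≥ 34 is false
  debt-to-income ratio ≥ 21.3%: 54.4 ≥ 21.3 is true
  cash reserves ≤ 14 months: 19 ≤ 14 is false
  cash reserves > 2 months: 19 > 2 is true
  months employed < 9 months: 131 < 9 is false
  late payments in last 24 months < 12: 3 < 12 is true
  bankruptcies on record < 0: 3 < 0 is false
  requested loan amount ≥ 326538 USD: 544750 ≥ 326538 is true
  citizen or permanent resident: no → false
  property type ∈ {primary, secondary}: primary is in the set → true
  loan-to-value ratio ≥ 46.5%: 32.3 ≥ 46.5 is false
  loan-to-value ratio ≥ 33%: 32.3 ≥ 33 is false
  debt-to-income ratio ≤ 53.4%: 54.4 ≤ 53.4 is false
  cash reserves between 11 months and 30 months: 19 in [11, 30] is true
  co-signer present: yes → true
  debt-to-income ratio ≤ 59.7%: 54.4 ≤ 59.7 is true
  self-employed: no → false
Combine:
[1.1.1.1.1] true AND false = false
[1.1.1.1.2] true AND false AND true = false
[1.1.1.1.3] false OR true OR false = true
[1.1.1.1] false AND false AND true = false
[1.1.1] NOT false = true
[1.1] NOT true = false
[1.2.1] true AND false = false
[1.2.2] exactly-one(true, false) = true
[1.2.3.1] false OR false = false
[1.2.3] NOT false = true
[1.2] exactly-one(false, true, true) = false
[1.3] true → true = true
[1] false AND false AND true = false
[2] exactly-one(true, false) = true
[root] false AND true = false
Overall: false → denied

Denied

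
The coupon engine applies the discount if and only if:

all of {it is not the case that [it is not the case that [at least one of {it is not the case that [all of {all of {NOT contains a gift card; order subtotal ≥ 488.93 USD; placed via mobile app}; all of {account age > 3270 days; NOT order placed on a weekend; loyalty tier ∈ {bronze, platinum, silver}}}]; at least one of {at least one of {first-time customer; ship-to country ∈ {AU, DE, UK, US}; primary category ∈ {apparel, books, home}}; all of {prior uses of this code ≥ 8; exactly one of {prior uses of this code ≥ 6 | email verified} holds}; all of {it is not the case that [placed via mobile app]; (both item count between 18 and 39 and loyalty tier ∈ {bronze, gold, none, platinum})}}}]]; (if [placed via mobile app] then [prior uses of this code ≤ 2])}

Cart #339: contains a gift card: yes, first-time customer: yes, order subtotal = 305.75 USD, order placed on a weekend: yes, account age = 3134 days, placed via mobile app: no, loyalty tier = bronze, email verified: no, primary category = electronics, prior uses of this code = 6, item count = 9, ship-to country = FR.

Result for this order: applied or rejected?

Applied

Atomic conditions:
  NOT contains a gift card: yes → false
  order subtotal ≥ 488.93 USD: 305.75 ≥ 488.93 is false
  placed via mobile app: no → false
  account age > 3270 days: 3134 > 3270 is false
  NOT order placed on a weekend: yes → false
  loyalty tier ∈ {bronze, platinum, silver}: bronze is in the set → true
  first-time customer: yes → true
  ship-to country ∈ {AU, DE, UK, US}: FR is not in the set → false
  primary category ∈ {apparel, books, home}: electronics is not in the set → false
  prior uses of this code ≥ 8: 6 ≥ 8 is false
  prior uses of this code ≥ 6: 6 ≥ 6 is true
  email verified: no → false
  item count between 18 and 39: 9 in [18, 39] is false
  loyalty tier ∈ {bronze, gold, none, platinum}: bronze is in the set → true
  prior uses of this code ≤ 2: 6 ≤ 2 is false
Combine:
[1.1.1.1.1.1] false AND false AND false = false
[1.1.1.1.1.2] false AND false AND true = false
[1.1.1.1.1] false AND false = false
[1.1.1.1] NOT false = true
[1.1.1.2.1] true OR false OR false = true
[1.1.1.2.2.2] exactly-one(true, false) = true
[1.1.1.2.2] false AND true = false
[1.1.1.2.3.1] NOT false = true
[1.1.1.2.3.2] false AND true = false
[1.1.1.2.3] true AND false = false
[1.1.1.2] true OR false OR false = true
[1.1.1] true OR true = true
[1.1] NOT true = false
[1] NOT false = true
[2] false → false (antecedent false ⇒ implication holds) = true
[root] true AND true = true
Overall: true → applied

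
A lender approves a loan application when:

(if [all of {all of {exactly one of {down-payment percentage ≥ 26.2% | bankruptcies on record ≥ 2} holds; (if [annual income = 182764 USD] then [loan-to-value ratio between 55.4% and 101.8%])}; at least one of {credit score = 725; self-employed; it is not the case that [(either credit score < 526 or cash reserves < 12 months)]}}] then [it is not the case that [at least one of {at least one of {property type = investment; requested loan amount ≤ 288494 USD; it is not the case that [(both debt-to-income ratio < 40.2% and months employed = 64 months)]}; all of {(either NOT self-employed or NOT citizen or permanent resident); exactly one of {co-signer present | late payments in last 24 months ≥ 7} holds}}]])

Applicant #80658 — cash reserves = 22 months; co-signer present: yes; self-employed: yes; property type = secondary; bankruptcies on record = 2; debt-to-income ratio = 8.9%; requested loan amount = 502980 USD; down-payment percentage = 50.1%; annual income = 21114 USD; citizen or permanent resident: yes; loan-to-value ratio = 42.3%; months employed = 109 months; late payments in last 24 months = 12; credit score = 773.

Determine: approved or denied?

Approved

Atomic conditions:
  down-payment percentage ≥ 26.2%: 50.1 ≥ 26.2 is true
  bankruptcies on record ≥ 2: 2 ≥ 2 is true
  annual income = 182764 USD: 21114 == 182764 is false
  loan-to-value ratio between 55.4% and 101.8%: 42.3 in [55.4, 101.8] is false
  credit score = 725: 773 == 725 is false
  self-employed: yes → true
  credit score < 526: 773 < 526 is false
  cash reserves < 12 months: 22 < 12 is false
  property type = investment: secondary == investment is false
  requested loan amount ≤ 288494 USD: 502980 ≤ 288494 is false
  debt-to-income ratio < 40.2%: 8.9 < 40.2 is true
  months employed = 64 months: 109 == 64 is false
  NOT self-employed: yes → false
  NOT citizen or permanent resident: yes → false
  co-signer present: yes → true
  late payments in last 24 months ≥ 7: 12 ≥ 7 is true
Combine:
[1.1.1] exactly-one(true, true) = false
[1.1.2] false → false (antecedent false ⇒ implication holds) = true
[1.1] false AND true = false
[1.2.3.1] false OR false = false
[1.2.3] NOT false = true
[1.2] false OR true OR true = true
[1] false AND true = false
[2.1.1.3.1] true AND false = false
[2.1.1.3] NOT false = true
[2.1.1] false OR false OR true = true
[2.1.2.1] false OR false = false
[2.1.2.2] exactly-one(true, true) = false
[2.1.2] false AND false = false
[2.1] true OR false = true
[2] NOT true = false
[root] false → false (antecedent false ⇒ implication holds) = true
Overall: true → approved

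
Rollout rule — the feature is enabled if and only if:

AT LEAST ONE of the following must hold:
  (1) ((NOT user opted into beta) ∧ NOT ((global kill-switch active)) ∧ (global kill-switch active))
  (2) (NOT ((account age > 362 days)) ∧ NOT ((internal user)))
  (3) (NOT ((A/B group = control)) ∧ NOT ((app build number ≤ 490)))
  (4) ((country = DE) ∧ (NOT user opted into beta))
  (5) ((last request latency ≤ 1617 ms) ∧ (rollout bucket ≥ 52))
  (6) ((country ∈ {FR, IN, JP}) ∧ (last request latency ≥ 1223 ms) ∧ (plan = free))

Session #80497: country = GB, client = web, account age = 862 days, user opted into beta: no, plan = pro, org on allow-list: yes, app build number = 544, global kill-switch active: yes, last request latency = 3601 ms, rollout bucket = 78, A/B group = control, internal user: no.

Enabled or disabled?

Atomic conditions:
  NOT user opted into beta: no → true
  global kill-switch active: yes → true
  account age > 362 days: 862 > 362 is true
  internal user: no → false
  A/B group = control: control == control is true
  app build number ≤ 490: 544 ≤ 490 is false
  country = DE: GB == DE is false
  last request latency ≤ 1617 ms: 3601 ≤ 1617 is false
  rollout bucket ≥ 52: 78 ≥ 52 is true
  country ∈ {FR, IN, JP}: GB is not in the set → false
  last request latency ≥ 1223 ms: 3601 ≥ 1223 is true
  plan = free: pro == free is false
Combine:
[1.2] NOT true = false
[1] true AND false AND true = false
[2.1] NOT true = false
[2.2] NOT false = true
[2] false AND true = false
[3.1] NOT true = false
[3.2] NOT false = true
[3] false AND true = false
[4] false AND true = false
[5] false AND true = false
[6] false AND true AND false = false
[root] false OR false OR false OR false OR false OR false = false
Overall: false → disabled

Disabled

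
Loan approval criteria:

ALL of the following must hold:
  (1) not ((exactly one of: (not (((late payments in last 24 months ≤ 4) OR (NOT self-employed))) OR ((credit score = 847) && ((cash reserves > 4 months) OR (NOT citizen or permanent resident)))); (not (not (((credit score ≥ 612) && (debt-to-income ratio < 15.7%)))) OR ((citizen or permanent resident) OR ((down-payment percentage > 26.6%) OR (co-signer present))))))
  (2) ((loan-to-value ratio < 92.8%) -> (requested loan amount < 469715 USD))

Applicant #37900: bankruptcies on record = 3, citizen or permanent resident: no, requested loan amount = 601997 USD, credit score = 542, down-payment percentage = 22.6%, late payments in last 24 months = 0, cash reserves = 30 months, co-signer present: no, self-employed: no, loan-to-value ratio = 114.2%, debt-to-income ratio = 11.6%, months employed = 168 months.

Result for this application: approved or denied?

Atomic conditions:
  late payments in last 24 months ≤ 4: 0 ≤ 4 is true
  NOT self-employed: no → true
  credit score = 847: 542 == 847 is false
  cash reserves > 4 months: 30 > 4 is true
  NOT citizen or permanent resident: no → true
  credit score ≥ 612: 542 ≥ 612 is false
  debt-to-income ratio < 15.7%: 11.6 < 15.7 is true
  citizen or permanent resident: no → false
  down-payment percentage > 26.6%: 22.6 > 26.6 is false
  co-signer present: no → false
  loan-to-value ratio < 92.8%: 114.2 < 92.8 is false
  requested loan amount < 469715 USD: 601997 < 469715 is false
Combine:
[1.1.1.1.1] true OR true = true
[1.1.1.1] NOT true = false
[1.1.1.2.2] true OR true = true
[1.1.1.2] false AND true = false
[1.1.1] false OR false = false
[1.1.2.1.1.1] false AND true = false
[1.1.2.1.1] NOT false = true
[1.1.2.1] NOT true = false
[1.1.2.2.2] false OR false = false
[1.1.2.2] false OR false = false
[1.1.2] false OR false = false
[1.1] exactly-one(false, false) = false
[1] NOT false = true
[2] false → false (antecedent false ⇒ implication holds) = true
[root] true AND true = true
Overall: true → approved

Approved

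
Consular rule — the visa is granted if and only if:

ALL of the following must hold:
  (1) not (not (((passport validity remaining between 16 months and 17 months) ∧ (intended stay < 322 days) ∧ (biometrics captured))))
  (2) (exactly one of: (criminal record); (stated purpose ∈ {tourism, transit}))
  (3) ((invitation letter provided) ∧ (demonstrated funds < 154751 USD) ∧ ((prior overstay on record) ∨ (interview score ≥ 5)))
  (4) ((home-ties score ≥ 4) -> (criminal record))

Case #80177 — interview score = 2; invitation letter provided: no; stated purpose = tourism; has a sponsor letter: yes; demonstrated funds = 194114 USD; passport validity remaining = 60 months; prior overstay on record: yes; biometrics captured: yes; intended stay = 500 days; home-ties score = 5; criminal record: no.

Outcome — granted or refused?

Atomic conditions:
  passport validity remaining between 16 months and 17 months: 60 in [16, 17] is false
  intended stay < 322 days: 500 < 322 is false
  biometrics captured: yes → true
  criminal record: no → false
  stated purpose ∈ {tourism, transit}: tourism is in the set → true
  invitation letter provided: no → false
  demonstrated funds < 154751 USD: 194114 < 154751 is false
  prior overstay on record: yes → true
  interview score ≥ 5: 2 ≥ 5 is false
  home-ties score ≥ 4: 5 ≥ 4 is true
Combine:
[1.1.1] false AND false AND true = false
[1.1] NOT false = true
[1] NOT true = false
[2] exactly-one(false, true) = true
[3.3] true OR false = true
[3] false AND false AND true = false
[4] true → false = false
[root] false AND true AND false AND false = false
Overall: false → refused

Refused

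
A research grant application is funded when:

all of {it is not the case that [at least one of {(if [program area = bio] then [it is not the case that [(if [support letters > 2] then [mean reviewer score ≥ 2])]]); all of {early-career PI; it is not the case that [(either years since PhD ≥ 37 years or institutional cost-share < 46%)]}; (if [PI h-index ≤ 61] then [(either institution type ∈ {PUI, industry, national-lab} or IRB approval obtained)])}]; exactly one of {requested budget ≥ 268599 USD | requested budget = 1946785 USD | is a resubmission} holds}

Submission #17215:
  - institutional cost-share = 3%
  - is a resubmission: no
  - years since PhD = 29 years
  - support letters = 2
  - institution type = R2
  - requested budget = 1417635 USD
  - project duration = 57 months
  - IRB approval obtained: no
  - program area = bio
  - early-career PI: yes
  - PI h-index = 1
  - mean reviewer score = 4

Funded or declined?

Funded

Atomic conditions:
  program area = bio: bio == bio is true
  support letters > 2: 2 > 2 is false
  mean reviewer score ≥ 2: 4 ≥ 2 is true
  early-career PI: yes → true
  years since PhD ≥ 37 years: 29 ≥ 37 is false
  institutional cost-share < 46%: 3 < 46 is true
  PI h-index ≤ 61: 1 ≤ 61 is true
  institution type ∈ {PUI, industry, national-lab}: R2 is not in the set → false
  IRB approval obtained: no → false
  requested budget ≥ 268599 USD: 1417635 ≥ 268599 is true
  requested budget = 1946785 USD: 1417635 == 1946785 is false
  is a resubmission: no → false
Combine:
[1.1.1.2.1] false → true (antecedent false ⇒ implication holds) = true
[1.1.1.2] NOT true = false
[1.1.1] true → false = false
[1.1.2.2.1] false OR true = true
[1.1.2.2] NOT true = false
[1.1.2] true AND false = false
[1.1.3.2] false OR false = false
[1.1.3] true → false = false
[1.1] false OR false OR false = false
[1] NOT false = true
[2] exactly-one(true, false, false) = true
[root] true AND true = true
Overall: true → funded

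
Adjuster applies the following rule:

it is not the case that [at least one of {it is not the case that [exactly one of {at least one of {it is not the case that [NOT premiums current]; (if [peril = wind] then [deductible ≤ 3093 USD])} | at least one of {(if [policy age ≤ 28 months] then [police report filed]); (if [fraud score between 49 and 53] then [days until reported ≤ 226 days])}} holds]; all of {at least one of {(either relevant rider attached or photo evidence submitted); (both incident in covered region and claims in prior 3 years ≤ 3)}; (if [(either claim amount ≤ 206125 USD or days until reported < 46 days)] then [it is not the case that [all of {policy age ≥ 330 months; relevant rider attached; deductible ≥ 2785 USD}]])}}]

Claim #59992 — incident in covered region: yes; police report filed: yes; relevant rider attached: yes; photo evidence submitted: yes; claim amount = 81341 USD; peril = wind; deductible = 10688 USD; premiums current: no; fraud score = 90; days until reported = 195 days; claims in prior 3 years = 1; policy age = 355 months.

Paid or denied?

Atomic conditions:
  NOT premiums current: no → true
  peril = wind: wind == wind is true
  deductible ≤ 3093 USD: 10688 ≤ 3093 is false
  policy age ≤ 28 months: 355 ≤ 28 is false
  police report filed: yes → true
  fraud score between 49 and 53: 90 in [49, 53] is false
  days until reported ≤ 226 days: 195 ≤ 226 is true
  relevant rider attached: yes → true
  photo evidence submitted: yes → true
  incident in covered region: yes → true
  claims in prior 3 years ≤ 3: 1 ≤ 3 is true
  claim amount ≤ 206125 USD: 81341 ≤ 206125 is true
  days until reported < 46 days: 195 < 46 is false
  policy age ≥ 330 months: 355 ≥ 330 is true
  deductible ≥ 2785 USD: 10688 ≥ 2785 is true
Combine:
[1.1.1.1.1] NOT true = false
[1.1.1.1.2] true → false = false
[1.1.1.1] false OR false = false
[1.1.1.2.1] false → true (antecedent false ⇒ implication holds) = true
[1.1.1.2.2] false → true (antecedent false ⇒ implication holds) = true
[1.1.1.2] true OR true = true
[1.1.1] exactly-one(false, true) = true
[1.1] NOT true = false
[1.2.1.1] true OR true = true
[1.2.1.2] true AND true = true
[1.2.1] true OR true = true
[1.2.2.1] true OR false = true
[1.2.2.2.1] true AND true AND true = true
[1.2.2.2] NOT true = false
[1.2.2] true → false = false
[1.2] true AND false = false
[1] false OR false = false
[root] NOT false = true
Overall: true → paid

Paid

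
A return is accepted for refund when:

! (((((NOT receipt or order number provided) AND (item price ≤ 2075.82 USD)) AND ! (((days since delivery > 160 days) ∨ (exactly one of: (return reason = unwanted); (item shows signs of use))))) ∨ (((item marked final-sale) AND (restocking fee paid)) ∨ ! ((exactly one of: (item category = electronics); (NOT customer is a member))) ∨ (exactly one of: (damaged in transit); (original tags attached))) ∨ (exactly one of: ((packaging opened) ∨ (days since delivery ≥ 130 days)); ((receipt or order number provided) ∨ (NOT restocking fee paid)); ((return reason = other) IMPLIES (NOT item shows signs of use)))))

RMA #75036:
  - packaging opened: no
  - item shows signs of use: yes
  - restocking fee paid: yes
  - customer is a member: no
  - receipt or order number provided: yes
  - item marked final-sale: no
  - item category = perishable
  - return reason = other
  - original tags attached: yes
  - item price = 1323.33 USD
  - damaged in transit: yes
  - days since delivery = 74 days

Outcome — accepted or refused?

Refused

Atomic conditions:
  NOT receipt or order number provided: yes → false
  item price ≤ 2075.82 USD: 1323.33 ≤ 2075.82 is true
  days since delivery > 160 days: 74 > 160 is false
  return reason = unwanted: other == unwanted is false
  item shows signs of use: yes → true
  item marked final-sale: no → false
  restocking fee paid: yes → true
  item category = electronics: perishable == electronics is false
  NOT customer is a member: no → true
  damaged in transit: yes → true
  original tags attached: yes → true
  packaging opened: no → false
  days since delivery ≥ 130 days: 74 ≥ 130 is false
  receipt or order number provided: yes → true
  NOT restocking fee paid: yes → false
  return reason = other: other == other is true
  NOT item shows signs of use: yes → false
Combine:
[1.1.1] false AND true = false
[1.1.2.1.2] exactly-one(false, true) = true
[1.1.2.1] false OR true = true
[1.1.2] NOT true = false
[1.1] false AND false = false
[1.2.1] false AND true = false
[1.2.2.1] exactly-one(false, true) = true
[1.2.2] NOT true = false
[1.2.3] exactly-one(true, true) = false
[1.2] false OR false OR false = false
[1.3.1] false OR false = false
[1.3.2] true OR false = true
[1.3.3] true → false = false
[1.3] exactly-one(false, true, false) = true
[1] false OR false OR true = true
[root] NOT true = false
Overall: false → refused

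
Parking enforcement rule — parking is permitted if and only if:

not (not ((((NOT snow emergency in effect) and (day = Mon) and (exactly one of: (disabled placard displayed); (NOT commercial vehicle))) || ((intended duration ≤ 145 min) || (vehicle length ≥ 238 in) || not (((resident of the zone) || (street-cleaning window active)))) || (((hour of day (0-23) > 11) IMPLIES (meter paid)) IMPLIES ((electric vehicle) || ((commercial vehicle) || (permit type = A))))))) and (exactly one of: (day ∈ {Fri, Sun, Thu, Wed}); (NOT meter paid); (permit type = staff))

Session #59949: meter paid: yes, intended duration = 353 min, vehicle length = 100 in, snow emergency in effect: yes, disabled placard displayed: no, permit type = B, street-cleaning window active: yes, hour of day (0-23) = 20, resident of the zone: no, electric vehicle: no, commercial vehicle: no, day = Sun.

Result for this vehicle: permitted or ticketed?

Atomic conditions:
  NOT snow emergency in effect: yes → false
  day = Mon: Sun == Mon is false
  disabled placard displayed: no → false
  NOT commercial vehicle: no → true
  intended duration ≤ 145 min: 353 ≤ 145 is false
  vehicle length ≥ 238 in: 100 ≥ 238 is false
  resident of the zone: no → false
  street-cleaning window active: yes → true
  hour of day (0-23) > 11: 20 > 11 is true
  meter paid: yes → true
  electric vehicle: no → false
  commercial vehicle: no → false
  permit type = A: B == A is false
  day ∈ {Fri, Sun, Thu, Wed}: Sun is in the set → true
  NOT meter paid: yes → false
  permit type = staff: B == staff is false
Combine:
[1.1.1.1.3] exactly-one(false, true) = true
[1.1.1.1] false AND false AND true = false
[1.1.1.2.3.1] false OR true = true
[1.1.1.2.3] NOT true = false
[1.1.1.2] false OR false OR false = false
[1.1.1.3.1] true → true = true
[1.1.1.3.2.2] false OR false = false
[1.1.1.3.2] false OR false = false
[1.1.1.3] true → false = false
[1.1.1] false OR false OR false = false
[1.1] NOT false = true
[1] NOT true = false
[2] exactly-one(true, false, false) = true
[root] false AND true = false
Overall: false → ticketed

Ticketed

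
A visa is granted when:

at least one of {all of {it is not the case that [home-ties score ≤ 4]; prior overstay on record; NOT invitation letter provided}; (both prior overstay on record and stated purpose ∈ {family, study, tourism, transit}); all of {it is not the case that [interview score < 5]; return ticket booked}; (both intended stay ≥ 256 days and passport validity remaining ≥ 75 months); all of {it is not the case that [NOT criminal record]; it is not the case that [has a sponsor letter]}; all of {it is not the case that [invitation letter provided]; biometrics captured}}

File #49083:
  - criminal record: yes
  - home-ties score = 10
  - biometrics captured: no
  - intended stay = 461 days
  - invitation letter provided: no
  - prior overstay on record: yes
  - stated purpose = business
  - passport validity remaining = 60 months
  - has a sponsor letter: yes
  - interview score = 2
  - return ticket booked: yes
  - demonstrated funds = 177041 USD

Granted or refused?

Atomic conditions:
  home-ties score ≤ 4: 10 ≤ 4 is false
  prior overstay on record: yes → true
  NOT invitation letter provided: no → true
  stated purpose ∈ {family, study, tourism, transit}: business is not in the set → false
  interview score < 5: 2 < 5 is true
  return ticket booked: yes → true
  intended stay ≥ 256 days: 461 ≥ 256 is true
  passport validity remaining ≥ 75 months: 60 ≥ 75 is false
  NOT criminal record: yes → false
  has a sponsor letter: yes → true
  invitation letter provided: no → false
  biometrics captured: no → false
Combine:
[1.1] NOT false = true
[1] true AND true AND true = true
[2] true AND false = false
[3.1] NOT true = false
[3] false AND true = false
[4] true AND false = false
[5.1] NOT false = true
[5.2] NOT true = false
[5] true AND false = false
[6.1] NOT false = true
[6] true AND false = false
[root] true OR false OR false OR false OR false OR false = true
Overall: true → granted

Granted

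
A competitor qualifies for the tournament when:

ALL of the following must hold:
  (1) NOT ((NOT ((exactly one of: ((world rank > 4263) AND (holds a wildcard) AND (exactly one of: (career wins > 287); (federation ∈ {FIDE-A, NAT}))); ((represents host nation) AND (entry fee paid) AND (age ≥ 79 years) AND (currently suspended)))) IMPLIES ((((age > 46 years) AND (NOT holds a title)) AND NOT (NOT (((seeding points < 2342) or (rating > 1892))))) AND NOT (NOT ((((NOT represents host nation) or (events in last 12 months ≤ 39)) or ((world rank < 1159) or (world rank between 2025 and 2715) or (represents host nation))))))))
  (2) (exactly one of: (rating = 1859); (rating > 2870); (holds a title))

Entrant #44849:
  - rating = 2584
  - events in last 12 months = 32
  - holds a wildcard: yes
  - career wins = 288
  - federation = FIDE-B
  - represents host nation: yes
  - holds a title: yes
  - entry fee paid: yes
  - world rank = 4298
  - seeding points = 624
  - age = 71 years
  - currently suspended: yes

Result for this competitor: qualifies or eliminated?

Eliminated

Atomic conditions:
  world rank > 4263: 4298 > 4263 is true
  holds a wildcard: yes → true
  career wins > 287: 288 > 287 is true
  federation ∈ {FIDE-A, NAT}: FIDE-B is not in the set → false
  represents host nation: yes → true
  entry fee paid: yes → true
  age ≥ 79 years: 71 ≥ 79 is false
  currently suspended: yes → true
  age > 46 years: 71 > 46 is true
  NOT holds a title: yes → false
  seeding points < 2342: 624 < 2342 is true
  rating > 1892: 2584 > 1892 is true
  NOT represents host nation: yes → false
  events in last 12 months ≤ 39: 32 ≤ 39 is true
  world rank < 1159: 4298 < 1159 is false
  world rank between 2025 and 2715: 4298 in [2025, 2715] is false
  rating = 1859: 2584 == 1859 is false
  rating > 2870: 2584 > 2870 is false
  holds a title: yes → true
Combine:
[1.1.1.1.1.3] exactly-one(true, false) = true
[1.1.1.1.1] true AND true AND true = true
[1.1.1.1.2] true AND true AND false AND true = false
[1.1.1.1] exactly-one(true, false) = true
[1.1.1] NOT true = false
[1.1.2.1.1] true AND false = false
[1.1.2.1.2.1.1] true OR true = true
[1.1.2.1.2.1] NOT true = false
[1.1.2.1.2] NOT false = true
[1.1.2.1] false AND true = false
[1.1.2.2.1.1.1] false OR true = true
[1.1.2.2.1.1.2] false OR false OR true = true
[1.1.2.2.1.1] true OR true = true
[1.1.2.2.1] NOT true = false
[1.1.2.2] NOT false = true
[1.1.2] false AND true = false
[1.1] false → false (antecedent false ⇒ implication holds) = true
[1] NOT true = false
[2] exactly-one(false, false, true) = true
[root] false AND true = false
Overall: false → eliminated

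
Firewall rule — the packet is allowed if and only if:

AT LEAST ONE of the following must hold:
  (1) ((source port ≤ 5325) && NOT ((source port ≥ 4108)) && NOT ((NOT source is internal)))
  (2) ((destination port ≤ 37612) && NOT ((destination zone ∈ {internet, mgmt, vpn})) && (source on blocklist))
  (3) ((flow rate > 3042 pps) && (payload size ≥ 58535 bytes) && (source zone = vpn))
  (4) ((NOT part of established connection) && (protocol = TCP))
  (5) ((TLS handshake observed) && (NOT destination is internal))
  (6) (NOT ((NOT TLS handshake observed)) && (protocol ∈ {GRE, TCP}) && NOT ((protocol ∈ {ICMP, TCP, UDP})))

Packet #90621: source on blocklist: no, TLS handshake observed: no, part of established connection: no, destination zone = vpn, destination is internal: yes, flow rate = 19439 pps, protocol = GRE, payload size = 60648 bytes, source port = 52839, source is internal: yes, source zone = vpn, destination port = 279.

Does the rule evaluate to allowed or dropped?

Atomic conditions:
  source port ≤ 5325: 52839 ≤ 5325 is false
  source port ≥ 4108: 52839 ≥ 4108 is true
  NOT source is internal: yes → false
  destination port ≤ 37612: 279 ≤ 37612 is true
  destination zone ∈ {internet, mgmt, vpn}: vpn is in the set → true
  source on blocklist: no → false
  flow rate > 3042 pps: 19439 > 3042 is true
  payload size ≥ 58535 bytes: 60648 ≥ 58535 is true
  source zone = vpn: vpn == vpn is true
  NOT part of established connection: no → true
  protocol = TCP: GRE == TCP is false
  TLS handshake observed: no → false
  NOT destination is internal: yes → false
  NOT TLS handshake observed: no → true
  protocol ∈ {GRE, TCP}: GRE is in the set → true
  protocol ∈ {ICMP, TCP, UDP}: GRE is not in the set → false
Combine:
[1.2] NOT true = false
[1.3] NOT false = true
[1] false AND false AND true = false
[2.2] NOT true = false
[2] true AND false AND false = false
[3] true AND true AND true = true
[4] true AND false = false
[5] false AND false = false
[6.1] NOT true = false
[6.3] NOT false = true
[6] false AND true AND true = false
[root] false OR false OR true OR false OR false OR false = true
Overall: true → allowed

Allowed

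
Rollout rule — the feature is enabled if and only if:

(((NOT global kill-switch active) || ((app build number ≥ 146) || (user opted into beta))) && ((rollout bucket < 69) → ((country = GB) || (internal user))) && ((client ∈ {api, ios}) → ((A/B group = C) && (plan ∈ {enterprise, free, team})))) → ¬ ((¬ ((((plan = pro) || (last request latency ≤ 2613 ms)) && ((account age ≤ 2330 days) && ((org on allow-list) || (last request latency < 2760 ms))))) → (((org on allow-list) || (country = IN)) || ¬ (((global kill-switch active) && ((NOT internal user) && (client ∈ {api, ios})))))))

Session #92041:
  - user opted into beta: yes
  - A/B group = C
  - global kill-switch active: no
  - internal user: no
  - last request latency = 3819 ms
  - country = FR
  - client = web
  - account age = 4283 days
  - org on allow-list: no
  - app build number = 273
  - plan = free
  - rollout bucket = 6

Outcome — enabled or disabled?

Enabled

Atomic conditions:
  NOT global kill-switch active: no → true
  app build number ≥ 146: 273 ≥ 146 is true
  user opted into beta: yes → true
  rollout bucket < 69: 6 < 69 is true
  country = GB: FR == GB is false
  internal user: no → false
  client ∈ {api, ios}: web is not in the set → false
  A/B group = C: C == C is true
  plan ∈ {enterprise, free, team}: free is in the set → true
  plan = pro: free == pro is false
  last request latency ≤ 2613 ms: 3819 ≤ 2613 is false
  account age ≤ 2330 days: 4283 ≤ 2330 is false
  org on allow-list: no → false
  last request latency < 2760 ms: 3819 < 2760 is false
  country = IN: FR == IN is false
  global kill-switch active: no → false
  NOT internal user: no → true
Combine:
[1.1.2] true OR true = true
[1.1] true OR true = true
[1.2.2] false OR false = false
[1.2] true → false = false
[1.3.2] true AND true = true
[1.3] false → true (antecedent false ⇒ implication holds) = true
[1] true AND false AND true = false
[2.1.1.1.1] false OR false = false
[2.1.1.1.2.2] false OR false = false
[2.1.1.1.2] false AND false = false
[2.1.1.1] false AND false = false
[2.1.1] NOT false = true
[2.1.2.1] false OR false = false
[2.1.2.2.1.2] true AND false = false
[2.1.2.2.1] false AND false = false
[2.1.2.2] NOT false = true
[2.1.2] false OR true = true
[2.1] true → true = true
[2] NOT true = false
[root] false → false (antecedent false ⇒ implication holds) = true
Overall: true → enabled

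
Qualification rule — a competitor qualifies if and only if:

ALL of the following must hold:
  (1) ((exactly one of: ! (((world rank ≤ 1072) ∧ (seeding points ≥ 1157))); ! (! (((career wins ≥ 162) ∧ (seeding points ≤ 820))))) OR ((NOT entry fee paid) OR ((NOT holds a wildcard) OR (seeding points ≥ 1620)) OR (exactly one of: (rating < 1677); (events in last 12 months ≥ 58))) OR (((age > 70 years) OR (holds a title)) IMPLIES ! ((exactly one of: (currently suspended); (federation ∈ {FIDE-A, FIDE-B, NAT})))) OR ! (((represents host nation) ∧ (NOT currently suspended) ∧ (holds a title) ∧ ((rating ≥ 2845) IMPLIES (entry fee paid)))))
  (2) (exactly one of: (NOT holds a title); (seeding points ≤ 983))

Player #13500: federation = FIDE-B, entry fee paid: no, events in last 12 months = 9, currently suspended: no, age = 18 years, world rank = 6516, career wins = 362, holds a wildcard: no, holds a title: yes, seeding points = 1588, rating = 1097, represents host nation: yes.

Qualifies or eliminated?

Atomic conditions:
  world rank ≤ 1072: 6516 ≤ 1072 is false
  seeding points ≥ 1157: 1588 ≥ 1157 is true
  career wins ≥ 162: 362 ≥ 162 is true
  seeding points ≤ 820: 1588 ≤ 820 is false
  NOT entry fee paid: no → true
  NOT holds a wildcard: no → true
  seeding points ≥ 1620: 1588 ≥ 1620 is false
  rating < 1677: 1097 < 1677 is true
  events in last 12 months ≥ 58: 9 ≥ 58 is false
  age > 70 years: 18 > 70 is false
  holds a title: yes → true
  currently suspended: no → false
  federation ∈ {FIDE-A, FIDE-B, NAT}: FIDE-B is in the set → true
  represents host nation: yes → true
  NOT currently suspended: no → true
  rating ≥ 2845: 1097 ≥ 2845 is false
  entry fee paid: no → false
  NOT holds a title: yes → false
  seeding points ≤ 983: 1588 ≤ 983 is false
Combine:
[1.1.1.1] false AND true = false
[1.1.1] NOT false = true
[1.1.2.1.1] true AND false = false
[1.1.2.1] NOT false = true
[1.1.2] NOT true = false
[1.1] exactly-one(true, false) = true
[1.2.2] true OR false = true
[1.2.3] exactly-one(true, false) = true
[1.2] true OR true OR true = true
[1.3.1] false OR true = true
[1.3.2.1] exactly-one(false, true) = true
[1.3.2] NOT true = false
[1.3] true → false = false
[1.4.1.4] false → false (antecedent false ⇒ implication holds) = true
[1.4.1] true AND true AND true AND true = true
[1.4] NOT true = false
[1] true OR true OR false OR false = true
[2] exactly-one(false, false) = false
[root] true AND false = false
Overall: false → eliminated

Eliminated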